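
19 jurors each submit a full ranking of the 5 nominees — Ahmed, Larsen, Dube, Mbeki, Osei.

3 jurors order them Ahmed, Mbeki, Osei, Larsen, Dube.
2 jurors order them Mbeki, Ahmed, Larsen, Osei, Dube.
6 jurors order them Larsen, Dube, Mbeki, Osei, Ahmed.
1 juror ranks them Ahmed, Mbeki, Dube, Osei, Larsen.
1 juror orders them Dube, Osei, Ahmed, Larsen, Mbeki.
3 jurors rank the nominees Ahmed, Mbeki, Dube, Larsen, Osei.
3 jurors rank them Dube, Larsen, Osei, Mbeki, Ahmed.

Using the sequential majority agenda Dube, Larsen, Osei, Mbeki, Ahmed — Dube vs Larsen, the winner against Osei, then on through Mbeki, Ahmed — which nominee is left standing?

Ahmed

Round 1: Dube vs Larsen — 8–11, Larsen advances.
Round 2: Larsen vs Osei — 14–5, Larsen advances.
Round 3: Larsen vs Mbeki — 10–9, Larsen advances.
Round 4: Larsen vs Ahmed — 9–10, Ahmed advances.
The agenda winner is Ahmed.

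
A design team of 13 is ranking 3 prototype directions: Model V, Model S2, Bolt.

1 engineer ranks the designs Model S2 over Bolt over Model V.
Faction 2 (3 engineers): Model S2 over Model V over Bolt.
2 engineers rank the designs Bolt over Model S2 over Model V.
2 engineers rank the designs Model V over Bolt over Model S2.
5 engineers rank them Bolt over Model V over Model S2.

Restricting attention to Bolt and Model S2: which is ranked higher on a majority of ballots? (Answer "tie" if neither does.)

Bolt

Ballots ranking Bolt above Model S2: 2 + 2 + 5 = 9.
Ballots ranking Model S2 above Bolt: 13 − 9 = 4.
Bolt wins the head-to-head 9–4.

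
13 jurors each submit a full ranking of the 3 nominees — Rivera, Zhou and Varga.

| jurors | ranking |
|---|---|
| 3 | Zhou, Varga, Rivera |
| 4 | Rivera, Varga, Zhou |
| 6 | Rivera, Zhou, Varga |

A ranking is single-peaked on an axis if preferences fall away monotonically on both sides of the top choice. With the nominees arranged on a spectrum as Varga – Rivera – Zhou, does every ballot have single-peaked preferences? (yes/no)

Axis positions: Varga=1, Rivera=2, Zhou=3.
Bloc 1: ranking walks positions 3-1-2; Varga is ranked above Rivera even though Rivera lies between Varga and the peak Zhou on the axis — preferences dip and rise again. Not single-peaked.
Bloc 2 (peak Rivera at position 2): ranking walks positions 2-1-3, expanding outward from the peak — single-peaked.
Bloc 3 (peak Rivera at position 2): ranking walks positions 2-3-1, expanding outward from the peak — single-peaked.
Bloc 1 violates single-peakedness, so the profile is not single-peaked on this axis.

no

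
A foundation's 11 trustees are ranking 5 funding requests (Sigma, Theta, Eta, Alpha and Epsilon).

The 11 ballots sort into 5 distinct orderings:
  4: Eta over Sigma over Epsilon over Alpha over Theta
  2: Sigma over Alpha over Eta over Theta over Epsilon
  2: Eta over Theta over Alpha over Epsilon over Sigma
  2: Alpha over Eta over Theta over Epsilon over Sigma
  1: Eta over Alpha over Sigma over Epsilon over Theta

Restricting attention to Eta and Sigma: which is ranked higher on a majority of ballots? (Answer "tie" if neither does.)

Eta

Ballots ranking Eta above Sigma: 4 + 2 + 2 + 1 = 9.
Ballots ranking Sigma above Eta: 11 − 9 = 2.
Eta wins the head-to-head 9–2.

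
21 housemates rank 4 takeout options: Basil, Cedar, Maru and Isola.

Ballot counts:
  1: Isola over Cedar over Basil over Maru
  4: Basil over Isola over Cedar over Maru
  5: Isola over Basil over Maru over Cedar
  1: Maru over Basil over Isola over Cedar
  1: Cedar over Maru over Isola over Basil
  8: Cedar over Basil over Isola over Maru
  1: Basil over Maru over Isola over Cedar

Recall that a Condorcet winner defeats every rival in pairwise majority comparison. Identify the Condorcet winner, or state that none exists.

Check each pair by majority over 21 ballots:
Basil vs Cedar: Basil preferred on 4+5+1+1 = 11 ballots; Basil wins 11–10.
Basil vs Maru: Basil is ranked higher on 1+4+5+8+1 = 19 ballots, Maru on 2. Basil wins 19–2.
Basil vs Isola: Basil is ranked higher on 4+1+8+1 = 14 ballots, Isola on 7. Basil wins 14–7.
Cedar vs Maru: Cedar is ranked higher on 1+4+1+8 = 14 ballots, Maru on 7. Cedar wins 14–7.
Cedar vs Isola: 1+8 = 9 for Cedar, 12 for Isola — Isola by 12–9.
Maru vs Isola: 1+1+1 = 3 for Maru, 18 for Isola — Isola by 18–3.
Basil wins every pairwise contest, so Basil is the Condorcet winner.

Basil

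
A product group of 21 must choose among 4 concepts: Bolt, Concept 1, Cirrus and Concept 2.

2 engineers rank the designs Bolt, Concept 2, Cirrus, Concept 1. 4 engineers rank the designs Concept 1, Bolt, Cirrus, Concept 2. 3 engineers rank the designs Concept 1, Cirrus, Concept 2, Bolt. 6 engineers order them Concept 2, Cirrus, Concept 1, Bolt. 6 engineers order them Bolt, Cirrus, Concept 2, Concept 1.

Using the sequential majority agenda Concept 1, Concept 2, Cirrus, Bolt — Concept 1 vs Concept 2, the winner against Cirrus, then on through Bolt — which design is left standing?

Bolt

Round 1: Concept 1 vs Concept 2 — 7–14, Concept 2 advances.
Round 2: Concept 2 vs Cirrus — 8–13, Cirrus advances.
Round 3: Cirrus vs Bolt — 9–12, Bolt advances.
The agenda winner is Bolt.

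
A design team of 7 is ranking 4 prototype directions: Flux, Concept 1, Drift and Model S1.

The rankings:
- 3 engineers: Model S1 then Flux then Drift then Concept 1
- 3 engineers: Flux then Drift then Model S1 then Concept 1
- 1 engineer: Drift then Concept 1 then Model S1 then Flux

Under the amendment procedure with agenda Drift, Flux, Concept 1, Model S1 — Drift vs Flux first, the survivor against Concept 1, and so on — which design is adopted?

Model S1

Round 1: Drift vs Flux — 1–6, Flux advances.
Round 2: Flux vs Concept 1 — 6–1, Flux advances.
Round 3: Flux vs Model S1 — 3–4, Model S1 advances.
The agenda winner is Model S1.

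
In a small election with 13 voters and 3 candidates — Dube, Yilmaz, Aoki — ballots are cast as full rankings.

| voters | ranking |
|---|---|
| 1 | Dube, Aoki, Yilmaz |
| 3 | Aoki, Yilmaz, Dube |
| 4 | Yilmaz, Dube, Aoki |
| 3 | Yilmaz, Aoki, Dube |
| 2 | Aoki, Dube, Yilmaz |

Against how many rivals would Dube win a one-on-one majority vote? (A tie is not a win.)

0

Dube against each rival (13 voters):
Dube vs Yilmaz: 3 to 10, Yilmaz.
Dube–Aoki: Aoki 8–5.
Dube beats no one; loses to Yilmaz, Aoki — 0 pairwise wins.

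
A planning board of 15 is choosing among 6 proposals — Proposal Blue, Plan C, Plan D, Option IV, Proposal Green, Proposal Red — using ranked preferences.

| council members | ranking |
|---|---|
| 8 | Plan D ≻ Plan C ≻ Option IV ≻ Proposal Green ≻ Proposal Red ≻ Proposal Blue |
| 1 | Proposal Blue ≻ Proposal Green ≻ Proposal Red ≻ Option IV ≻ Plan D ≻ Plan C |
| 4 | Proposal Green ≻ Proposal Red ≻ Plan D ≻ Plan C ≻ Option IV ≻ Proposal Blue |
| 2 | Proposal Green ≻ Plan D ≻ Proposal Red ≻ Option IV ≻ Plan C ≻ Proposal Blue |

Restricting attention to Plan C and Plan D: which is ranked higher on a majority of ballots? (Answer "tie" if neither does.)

No ballot ranks Plan C above Plan D: 0.
Ballots ranking Plan D above Plan C: 15 − 0 = 15.
Plan D wins the head-to-head 15–0.

Plan D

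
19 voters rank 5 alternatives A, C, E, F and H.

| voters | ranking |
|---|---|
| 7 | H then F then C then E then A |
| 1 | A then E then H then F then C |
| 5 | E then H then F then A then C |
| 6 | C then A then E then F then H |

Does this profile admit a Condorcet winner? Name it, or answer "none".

none

Check each pair by majority over 19 ballots:
A–C: C 13–6.
A vs E: E wins 12–7.
A vs F: 1+6 = 7 for A, 12 for F — F by 12–7.
A–H: H 12–7.
C vs E: C preferred on 7+6 = 13 ballots; C wins 13–6.
C–F: F 13–6.
C–H: H 13–6.
E vs F: 12 to 7, E.
E vs H: 1+5+6 = 12 for E, 7 for H — E by 12–7.
F vs H: 6 for F, 13 for H — H by 13–6.
Each alternative drops at least one matchup (A loses to C; C loses to F; E loses to C; F loses to E; H loses to E); the cycle C → E → F → C rules out a Condorcet winner.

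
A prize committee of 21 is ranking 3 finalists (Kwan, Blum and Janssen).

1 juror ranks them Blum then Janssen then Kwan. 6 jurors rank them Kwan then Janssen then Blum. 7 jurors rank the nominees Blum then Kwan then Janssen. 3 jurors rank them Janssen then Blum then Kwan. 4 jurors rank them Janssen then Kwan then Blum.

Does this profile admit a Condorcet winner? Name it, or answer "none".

Head-to-head results (21 jurors):
Kwan vs Blum: Blum wins 11–10.
Kwan vs Janssen: Kwan, 13–8.
Blum vs Janssen: Janssen, 13–8.
Each nominee drops at least one matchup (Kwan loses to Blum; Blum loses to Janssen; Janssen loses to Kwan); the cycle Kwan beats Janssen beats Blum beats Kwan rules out a Condorcet winner.

none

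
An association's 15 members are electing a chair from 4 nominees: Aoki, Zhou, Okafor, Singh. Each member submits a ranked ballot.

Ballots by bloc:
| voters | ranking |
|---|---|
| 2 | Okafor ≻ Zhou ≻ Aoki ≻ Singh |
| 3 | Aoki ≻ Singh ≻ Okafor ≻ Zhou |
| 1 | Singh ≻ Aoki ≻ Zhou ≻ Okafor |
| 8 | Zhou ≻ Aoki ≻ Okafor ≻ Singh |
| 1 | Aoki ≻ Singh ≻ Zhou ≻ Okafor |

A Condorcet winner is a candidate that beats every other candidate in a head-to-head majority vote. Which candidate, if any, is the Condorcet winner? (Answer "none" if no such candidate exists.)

Zhou

Check each pair by majority over 15 ballots:
Aoki vs Zhou: Zhou, 10–5.
Aoki vs Okafor: Aoki preferred on 3+1+8+1 = 13 ballots; Aoki wins 13–2.
Aoki vs Singh: Aoki, 14–1.
Zhou vs Okafor: Zhou, 10–5.
Zhou–Singh: Zhou 10–5.
Okafor vs Singh: 10 to 5, Okafor.
Zhou wins every pairwise contest, so Zhou is the Condorcet winner.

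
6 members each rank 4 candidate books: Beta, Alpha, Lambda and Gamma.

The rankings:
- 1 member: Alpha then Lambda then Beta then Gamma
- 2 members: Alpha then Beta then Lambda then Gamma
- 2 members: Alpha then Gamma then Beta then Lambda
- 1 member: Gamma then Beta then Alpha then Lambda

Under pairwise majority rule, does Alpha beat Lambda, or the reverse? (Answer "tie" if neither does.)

Ballots ranking Alpha above Lambda: 1 + 2 + 2 + 1 = 6.
Ballots ranking Lambda above Alpha: 6 − 6 = 0.
Alpha wins the head-to-head 6–0.

Alpha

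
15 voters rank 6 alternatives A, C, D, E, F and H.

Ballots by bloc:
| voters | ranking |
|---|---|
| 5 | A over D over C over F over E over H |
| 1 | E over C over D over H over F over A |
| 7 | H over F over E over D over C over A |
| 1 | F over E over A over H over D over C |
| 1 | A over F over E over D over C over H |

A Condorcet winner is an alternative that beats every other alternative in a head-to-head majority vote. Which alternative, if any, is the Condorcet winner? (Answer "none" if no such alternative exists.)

none

Head-to-head results (15 voters):
A vs C: 7 to 8, C.
A vs D: 7 to 8, D.
A vs E: 6 to 9, E.
A vs F: 5+1 = 6 for A, 9 for F — F by 9–6.
A vs H: A is ranked higher on 5+1+1 = 7 ballots, H on 8. H wins 8–7.
C vs D: C preferred on 1 ballot; D wins 14–1.
C vs E: C is ranked higher on 5 ballots, E on 10. E wins 10–5.
C vs F: C preferred on 5+1 = 6 ballots; F wins 9–6.
C vs H: 7 to 8, H.
D vs E: D preferred on 5 ballots; E wins 10–5.
D vs F: 6 to 9, F.
D vs H: D is ranked higher on 5+1+1 = 7 ballots, H on 8. H wins 8–7.
E vs F: E is ranked higher on 1 ballot, F on 14. F wins 14–1.
E vs H: 5+1+1+1 = 8 for E, 7 for H — E by 8–7.
F vs H: 7 to 8, H.
Every alternative loses at least once (A loses to C; C loses to D; D loses to E; E loses to F; F loses to H; H loses to E). The majority relation contains the cycle E > H > F > E, so there is no Condorcet winner.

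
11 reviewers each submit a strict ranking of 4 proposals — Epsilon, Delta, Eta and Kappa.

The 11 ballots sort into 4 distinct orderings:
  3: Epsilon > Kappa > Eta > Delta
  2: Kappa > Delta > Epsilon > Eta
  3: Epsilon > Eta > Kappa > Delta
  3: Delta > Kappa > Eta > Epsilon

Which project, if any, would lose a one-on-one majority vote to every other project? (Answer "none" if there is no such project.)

Pairwise majorities:
Epsilon vs Delta: Epsilon wins 6–5.
Epsilon vs Eta: Epsilon wins 8–3.
Epsilon vs Kappa: 3+3 = 6 for Epsilon, 5 for Kappa — Epsilon by 6–5.
Delta vs Eta: Eta wins 6–5.
Delta vs Kappa: Kappa, 8–3.
Eta–Kappa: Kappa 8–3.
Only Delta has no wins; Delta is the Condorcet loser.

Delta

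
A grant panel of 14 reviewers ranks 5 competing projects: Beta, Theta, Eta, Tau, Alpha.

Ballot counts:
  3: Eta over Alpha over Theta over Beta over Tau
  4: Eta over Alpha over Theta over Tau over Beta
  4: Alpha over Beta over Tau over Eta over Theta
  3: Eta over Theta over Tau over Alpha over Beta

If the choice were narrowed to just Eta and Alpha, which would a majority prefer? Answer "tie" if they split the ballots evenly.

Ballots ranking Eta above Alpha: 3 + 4 + 3 = 10.
Ballots ranking Alpha above Eta: 14 − 10 = 4.
Eta wins the head-to-head 10–4.

Eta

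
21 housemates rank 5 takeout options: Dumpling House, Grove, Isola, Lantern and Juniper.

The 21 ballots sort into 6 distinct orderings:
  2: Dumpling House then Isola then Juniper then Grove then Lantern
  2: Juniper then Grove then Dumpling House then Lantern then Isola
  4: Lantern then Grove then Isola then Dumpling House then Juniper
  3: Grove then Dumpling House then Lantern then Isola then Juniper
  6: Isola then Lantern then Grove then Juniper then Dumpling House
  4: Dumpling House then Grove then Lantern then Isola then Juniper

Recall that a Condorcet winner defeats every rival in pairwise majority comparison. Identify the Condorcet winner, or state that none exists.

Pairwise majorities:
Dumpling House vs Grove: 2+4 = 6 for Dumpling House, 15 for Grove — Grove by 15–6.
Dumpling House–Isola: Dumpling House 11–10.
Dumpling House vs Lantern: 2+2+3+4 = 11 for Dumpling House, 10 for Lantern — Dumpling House by 11–10.
Dumpling House–Juniper: Dumpling House 13–8.
Grove vs Isola: Grove, 13–8.
Grove vs Lantern: 11 to 10, Grove.
Grove vs Juniper: Grove, 17–4.
Isola vs Lantern: Isola preferred on 2+6 = 8 ballots; Lantern wins 13–8.
Isola vs Juniper: Isola preferred on 2+4+3+6+4 = 19 ballots; Isola wins 19–2.
Lantern vs Juniper: Lantern is ranked higher on 4+3+6+4 = 17 ballots, Juniper on 4. Lantern wins 17–4.
Only Grove has no losses; Grove is the Condorcet winner.

Grove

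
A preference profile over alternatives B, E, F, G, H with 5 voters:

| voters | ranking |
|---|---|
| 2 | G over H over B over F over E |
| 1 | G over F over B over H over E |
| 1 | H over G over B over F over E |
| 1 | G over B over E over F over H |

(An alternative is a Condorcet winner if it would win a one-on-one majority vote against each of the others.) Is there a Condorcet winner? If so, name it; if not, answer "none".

Head-to-head results (5 voters):
B vs E: B wins 5–0.
B vs F: B, 4–1.
B–G: G 5–0.
B vs H: H, 3–2.
E vs F: F wins 4–1.
E vs G: G, 5–0.
E vs H: H, 4–1.
F–G: G 5–0.
F vs H: H wins 3–2.
G vs H: G wins 4–1.
G wins every pairwise contest, so G is the Condorcet winner.

G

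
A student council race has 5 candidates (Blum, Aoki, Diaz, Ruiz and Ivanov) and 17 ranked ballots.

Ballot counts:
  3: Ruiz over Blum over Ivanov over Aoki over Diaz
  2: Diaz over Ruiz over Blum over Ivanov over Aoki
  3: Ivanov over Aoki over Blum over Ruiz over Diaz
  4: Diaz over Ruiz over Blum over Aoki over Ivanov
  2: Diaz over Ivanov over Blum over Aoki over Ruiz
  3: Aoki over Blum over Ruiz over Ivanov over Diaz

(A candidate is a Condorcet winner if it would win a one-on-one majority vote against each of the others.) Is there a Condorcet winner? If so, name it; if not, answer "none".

Ruiz

Pairwise majorities:
Blum vs Aoki: 3+2+4+2 = 11 for Blum, 6 for Aoki — Blum by 11–6.
Blum vs Diaz: Blum is ranked higher on 3+3+3 = 9 ballots, Diaz on 8. Blum wins 9–8.
Blum vs Ruiz: 8 to 9, Ruiz.
Blum vs Ivanov: 12 to 5, Blum.
Aoki vs Diaz: Aoki preferred on 3+3+3 = 9 ballots; Aoki wins 9–8.
Aoki vs Ruiz: Aoki is ranked higher on 3+2+3 = 8 ballots, Ruiz on 9. Ruiz wins 9–8.
Aoki vs Ivanov: 7 to 10, Ivanov.
Diaz vs Ruiz: Diaz preferred on 2+4+2 = 8 ballots; Ruiz wins 9–8.
Diaz vs Ivanov: 8 to 9, Ivanov.
Ruiz vs Ivanov: Ruiz preferred on 3+2+4+3 = 12 ballots; Ruiz wins 12–5.
Only Ruiz has no losses; Ruiz is the Condorcet winner.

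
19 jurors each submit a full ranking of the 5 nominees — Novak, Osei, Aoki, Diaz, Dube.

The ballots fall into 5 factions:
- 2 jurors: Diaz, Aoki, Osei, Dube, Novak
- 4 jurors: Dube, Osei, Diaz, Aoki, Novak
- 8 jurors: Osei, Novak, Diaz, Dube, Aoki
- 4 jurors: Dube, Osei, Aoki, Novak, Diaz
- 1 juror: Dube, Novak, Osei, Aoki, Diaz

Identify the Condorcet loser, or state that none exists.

Pairwise majorities:
Novak vs Osei: Novak is ranked higher on 1 ballot, Osei on 18. Osei wins 18–1.
Novak vs Aoki: Aoki wins 10–9.
Novak vs Diaz: Novak, 13–6.
Novak vs Dube: 8 for Novak, 11 for Dube — Dube by 11–8.
Osei vs Aoki: Osei, 17–2.
Osei vs Diaz: Osei is ranked higher on 4+8+4+1 = 17 ballots, Diaz on 2. Osei wins 17–2.
Osei vs Dube: Osei wins 10–9.
Aoki vs Diaz: Aoki preferred on 4+1 = 5 ballots; Diaz wins 14–5.
Aoki–Dube: Dube 17–2.
Diaz vs Dube: Diaz wins 10–9.
Each nominee has at least one pairwise win (Novak beats Diaz; Osei beats Novak; Aoki beats Novak; Diaz beats Aoki; Dube beats Novak) — no Condorcet loser.

none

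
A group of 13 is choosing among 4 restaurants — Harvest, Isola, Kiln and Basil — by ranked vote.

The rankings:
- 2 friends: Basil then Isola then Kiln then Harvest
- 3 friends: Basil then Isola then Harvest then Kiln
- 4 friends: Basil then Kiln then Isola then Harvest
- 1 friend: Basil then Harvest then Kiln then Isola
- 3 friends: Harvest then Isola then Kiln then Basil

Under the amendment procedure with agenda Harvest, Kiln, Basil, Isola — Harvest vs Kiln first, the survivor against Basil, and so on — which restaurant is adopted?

Round 1: Harvest vs Kiln — 7–6, Harvest advances.
Round 2: Harvest vs Basil — 3–10, Basil advances.
Round 3: Basil vs Isola — 10–3, Basil advances.
The agenda winner is Basil.

Basil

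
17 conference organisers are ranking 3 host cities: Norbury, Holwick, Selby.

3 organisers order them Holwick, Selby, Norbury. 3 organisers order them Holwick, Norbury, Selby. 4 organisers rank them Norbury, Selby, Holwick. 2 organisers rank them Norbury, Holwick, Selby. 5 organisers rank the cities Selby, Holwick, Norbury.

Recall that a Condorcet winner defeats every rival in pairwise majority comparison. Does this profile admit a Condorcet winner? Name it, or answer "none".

none

Head-to-head results (17 organisers):
Norbury vs Holwick: 4+2 = 6 for Norbury, 11 for Holwick — Holwick by 11–6.
Norbury vs Selby: 9 to 8, Norbury.
Holwick vs Selby: 3+3+2 = 8 for Holwick, 9 for Selby — Selby by 9–8.
Every city loses at least once (Norbury loses to Holwick; Holwick loses to Selby; Selby loses to Norbury). The majority relation contains the cycle Norbury beats Selby beats Holwick beats Norbury, so there is no Condorcet winner.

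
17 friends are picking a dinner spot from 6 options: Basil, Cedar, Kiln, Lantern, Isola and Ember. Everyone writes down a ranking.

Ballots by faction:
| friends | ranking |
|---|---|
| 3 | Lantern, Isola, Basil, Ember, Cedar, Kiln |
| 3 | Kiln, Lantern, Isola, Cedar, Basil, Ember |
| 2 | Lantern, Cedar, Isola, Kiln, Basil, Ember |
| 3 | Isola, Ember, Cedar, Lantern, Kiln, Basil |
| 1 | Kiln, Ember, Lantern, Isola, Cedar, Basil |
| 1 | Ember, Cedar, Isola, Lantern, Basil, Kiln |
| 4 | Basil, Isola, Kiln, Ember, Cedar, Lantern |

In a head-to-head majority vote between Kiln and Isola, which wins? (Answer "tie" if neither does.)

Isola

Ballots ranking Kiln above Isola: 3 + 1 = 4.
Ballots ranking Isola above Kiln: 17 − 4 = 13.
Isola wins the head-to-head 13–4.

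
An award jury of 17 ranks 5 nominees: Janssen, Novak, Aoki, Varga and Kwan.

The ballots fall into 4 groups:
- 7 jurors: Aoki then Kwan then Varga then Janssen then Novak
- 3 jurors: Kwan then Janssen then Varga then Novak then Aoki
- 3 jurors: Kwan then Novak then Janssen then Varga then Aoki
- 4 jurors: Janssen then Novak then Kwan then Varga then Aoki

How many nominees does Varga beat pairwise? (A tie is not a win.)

Varga against each rival (17 jurors):
Varga vs Janssen: 7 to 10, Janssen.
Varga vs Novak: 10 to 7, Varga.
Varga–Aoki: Varga 10–7.
Varga vs Kwan: Kwan wins 17–0.
Varga beats Novak, Aoki; loses to Janssen, Kwan — 2 pairwise wins.

2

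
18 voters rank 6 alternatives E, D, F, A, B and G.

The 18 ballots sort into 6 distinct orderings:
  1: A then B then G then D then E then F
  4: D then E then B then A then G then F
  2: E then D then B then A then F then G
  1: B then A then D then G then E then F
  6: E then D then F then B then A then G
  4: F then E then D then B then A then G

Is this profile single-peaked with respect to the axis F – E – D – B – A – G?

Axis positions: F=1, E=2, D=3, B=4, A=5, G=6.
Group 1 (peak A at position 5): ranking walks positions 5-4-6-3-2-1, expanding outward from the peak — single-peaked.
Group 2 (peak D at position 3): ranking walks positions 3-2-4-5-6-1, expanding outward from the peak — single-peaked.
Group 3 (peak E at position 2): ranking walks positions 2-3-4-5-1-6, expanding outward from the peak — single-peaked.
Group 4 (peak B at position 4): ranking walks positions 4-5-3-6-2-1, expanding outward from the peak — single-peaked.
Group 5 (peak E at position 2): ranking walks positions 2-3-1-4-5-6, expanding outward from the peak — single-peaked.
Group 6 (peak F at position 1): ranking walks positions 1-2-3-4-5-6, expanding outward from the peak — single-peaked.
Every ranking is single-peaked on this axis.

yes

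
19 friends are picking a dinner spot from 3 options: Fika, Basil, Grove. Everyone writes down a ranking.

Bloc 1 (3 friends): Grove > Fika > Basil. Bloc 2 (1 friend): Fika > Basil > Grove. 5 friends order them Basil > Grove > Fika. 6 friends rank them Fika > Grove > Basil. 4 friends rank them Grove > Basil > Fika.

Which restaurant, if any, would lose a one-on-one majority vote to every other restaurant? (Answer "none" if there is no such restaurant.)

Basil

Pairwise majorities:
Fika vs Basil: Fika is ranked higher on 3+1+6 = 10 ballots, Basil on 9. Fika wins 10–9.
Fika vs Grove: Grove wins 12–7.
Basil vs Grove: 6 to 13, Grove.
Only Basil has no wins; Basil is the Condorcet loser.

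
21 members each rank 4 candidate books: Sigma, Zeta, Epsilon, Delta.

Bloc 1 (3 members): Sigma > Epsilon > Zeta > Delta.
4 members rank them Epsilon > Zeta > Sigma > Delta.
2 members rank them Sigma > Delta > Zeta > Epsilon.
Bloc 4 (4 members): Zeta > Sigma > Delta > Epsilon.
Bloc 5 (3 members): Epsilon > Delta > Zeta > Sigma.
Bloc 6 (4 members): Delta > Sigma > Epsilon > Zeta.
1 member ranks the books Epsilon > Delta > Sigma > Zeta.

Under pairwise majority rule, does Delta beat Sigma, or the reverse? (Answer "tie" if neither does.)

Sigma

Ballots ranking Delta above Sigma: 3 + 4 + 1 = 8.
Ballots ranking Sigma above Delta: 21 − 8 = 13.
Sigma wins the head-to-head 13–8.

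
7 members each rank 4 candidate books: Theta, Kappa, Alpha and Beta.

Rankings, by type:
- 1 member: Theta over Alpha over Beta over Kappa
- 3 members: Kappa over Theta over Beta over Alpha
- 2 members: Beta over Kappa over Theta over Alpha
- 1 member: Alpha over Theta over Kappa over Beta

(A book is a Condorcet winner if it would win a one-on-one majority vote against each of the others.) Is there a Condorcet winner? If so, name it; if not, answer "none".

Head-to-head results (7 members):
Theta vs Kappa: Kappa wins 5–2.
Theta vs Alpha: Theta, 6–1.
Theta vs Beta: Theta wins 5–2.
Kappa–Alpha: Kappa 5–2.
Kappa vs Beta: Kappa wins 4–3.
Alpha vs Beta: Beta wins 5–2.
Kappa wins every pairwise contest, so Kappa is the Condorcet winner.

Kappa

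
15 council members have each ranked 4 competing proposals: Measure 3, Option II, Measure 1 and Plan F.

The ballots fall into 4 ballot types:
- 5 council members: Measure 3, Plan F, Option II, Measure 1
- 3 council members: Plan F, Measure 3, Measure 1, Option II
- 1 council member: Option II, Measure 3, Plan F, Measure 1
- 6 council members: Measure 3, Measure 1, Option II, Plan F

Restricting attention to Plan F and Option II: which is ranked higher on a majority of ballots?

Ballots ranking Plan F above Option II: 5 + 3 = 8.
Ballots ranking Option II above Plan F: 15 − 8 = 7.
Plan F wins the head-to-head 8–7.

Plan F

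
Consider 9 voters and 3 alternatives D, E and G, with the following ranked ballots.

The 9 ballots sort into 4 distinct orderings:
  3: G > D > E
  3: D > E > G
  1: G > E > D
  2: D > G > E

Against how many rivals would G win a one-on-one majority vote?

G against each rival (9 voters):
G vs D: 4 to 5, D.
G vs E: 3+1+2 = 6 for G, 3 for E — G by 6–3.
G beats E; loses to D — 1 pairwise win.

1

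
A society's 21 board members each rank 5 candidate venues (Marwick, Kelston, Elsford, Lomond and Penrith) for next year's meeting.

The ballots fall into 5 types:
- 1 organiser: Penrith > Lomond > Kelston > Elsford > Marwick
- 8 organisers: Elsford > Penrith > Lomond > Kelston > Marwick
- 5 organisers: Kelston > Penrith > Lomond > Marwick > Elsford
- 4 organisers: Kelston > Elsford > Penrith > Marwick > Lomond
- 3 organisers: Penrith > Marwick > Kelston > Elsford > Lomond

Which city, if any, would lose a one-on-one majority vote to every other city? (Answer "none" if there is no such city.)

Marwick

Pairwise majorities:
Marwick vs Kelston: 3 for Marwick, 18 for Kelston — Kelston by 18–3.
Marwick vs Elsford: 5+3 = 8 for Marwick, 13 for Elsford — Elsford by 13–8.
Marwick vs Lomond: 4+3 = 7 for Marwick, 14 for Lomond — Lomond by 14–7.
Marwick vs Penrith: Marwick preferred on 0 ballots; Penrith wins 21–0.
Kelston vs Elsford: 13 to 8, Kelston.
Kelston vs Lomond: 12 to 9, Kelston.
Kelston vs Penrith: Penrith, 12–9.
Elsford vs Lomond: Elsford is ranked higher on 8+4+3 = 15 ballots, Lomond on 6. Elsford wins 15–6.
Elsford vs Penrith: Elsford wins 12–9.
Lomond–Penrith: Penrith 21–0.
Marwick loses to every other city — it is the Condorcet loser.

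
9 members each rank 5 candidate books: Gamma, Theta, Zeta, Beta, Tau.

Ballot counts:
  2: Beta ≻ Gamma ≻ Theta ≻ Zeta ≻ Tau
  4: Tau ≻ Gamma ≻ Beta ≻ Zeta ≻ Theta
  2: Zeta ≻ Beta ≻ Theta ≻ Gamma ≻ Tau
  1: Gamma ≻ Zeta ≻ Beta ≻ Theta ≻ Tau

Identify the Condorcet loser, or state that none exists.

Tau

Pairwise majorities:
Gamma vs Theta: Gamma is ranked higher on 2+4+1 = 7 ballots, Theta on 2. Gamma wins 7–2.
Gamma vs Zeta: 7 to 2, Gamma.
Gamma vs Beta: Gamma wins 5–4.
Gamma–Tau: Gamma 5–4.
Theta vs Zeta: Zeta wins 7–2.
Theta vs Beta: Beta wins 9–0.
Theta vs Tau: Theta is ranked higher on 2+2+1 = 5 ballots, Tau on 4. Theta wins 5–4.
Zeta vs Beta: Beta, 6–3.
Zeta vs Tau: Zeta wins 5–4.
Beta vs Tau: Beta, 5–4.
Tau is beaten in every head-to-head and is the Condorcet loser.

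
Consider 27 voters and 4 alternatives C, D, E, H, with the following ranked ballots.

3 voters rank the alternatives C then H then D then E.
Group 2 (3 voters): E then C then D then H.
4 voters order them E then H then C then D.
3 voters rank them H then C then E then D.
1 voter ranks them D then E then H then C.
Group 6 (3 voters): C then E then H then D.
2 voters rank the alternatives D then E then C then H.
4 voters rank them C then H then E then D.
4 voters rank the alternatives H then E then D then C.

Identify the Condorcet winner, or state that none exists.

Check each pair by majority over 27 ballots:
C–D: C 20–7.
C vs E: E wins 14–13.
C–H: C 15–12.
D vs E: E wins 21–6.
D vs H: H, 21–6.
E vs H: H, 14–13.
No alternative is unbeaten: C loses to E; D loses to C; E loses to H; H loses to C. In particular C → H → E → C is a majority cycle — no Condorcet winner exists.

none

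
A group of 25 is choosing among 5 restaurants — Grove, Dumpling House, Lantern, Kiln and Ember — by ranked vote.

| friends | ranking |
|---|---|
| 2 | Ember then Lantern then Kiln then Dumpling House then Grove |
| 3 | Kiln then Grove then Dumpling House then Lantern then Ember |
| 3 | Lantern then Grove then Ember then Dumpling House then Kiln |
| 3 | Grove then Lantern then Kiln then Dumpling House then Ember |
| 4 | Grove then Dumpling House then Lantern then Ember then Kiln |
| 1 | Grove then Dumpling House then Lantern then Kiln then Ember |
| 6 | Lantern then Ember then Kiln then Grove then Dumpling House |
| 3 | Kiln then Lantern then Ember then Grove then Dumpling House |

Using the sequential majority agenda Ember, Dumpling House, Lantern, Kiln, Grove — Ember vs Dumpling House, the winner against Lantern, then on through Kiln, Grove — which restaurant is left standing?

Round 1: Ember vs Dumpling House — 14–11, Ember advances.
Round 2: Ember vs Lantern — 2–23, Lantern advances.
Round 3: Lantern vs Kiln — 19–6, Lantern advances.
Round 4: Lantern vs Grove — 14–11, Lantern advances.
Lantern survives the agenda.

Lantern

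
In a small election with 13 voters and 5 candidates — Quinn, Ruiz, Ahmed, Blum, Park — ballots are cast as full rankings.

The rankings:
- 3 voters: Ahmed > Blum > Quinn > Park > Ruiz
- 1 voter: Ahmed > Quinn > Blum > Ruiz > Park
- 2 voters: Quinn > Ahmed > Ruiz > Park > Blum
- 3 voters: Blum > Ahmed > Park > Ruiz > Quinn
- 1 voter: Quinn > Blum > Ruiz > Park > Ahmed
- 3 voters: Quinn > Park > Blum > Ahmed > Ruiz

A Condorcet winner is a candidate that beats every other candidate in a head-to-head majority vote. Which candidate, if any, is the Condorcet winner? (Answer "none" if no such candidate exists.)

none

Pairwise majorities:
Quinn–Ruiz: Quinn 10–3.
Quinn vs Ahmed: Ahmed wins 7–6.
Quinn–Blum: Quinn 7–6.
Quinn vs Park: Quinn wins 10–3.
Ruiz vs Ahmed: Ahmed wins 12–1.
Ruiz vs Blum: Blum wins 11–2.
Ruiz–Park: Park 9–4.
Ahmed vs Blum: Blum wins 7–6.
Ahmed–Park: Ahmed 9–4.
Blum vs Park: Blum, 8–5.
Every candidate loses at least once (Quinn loses to Ahmed; Ruiz loses to Quinn; Ahmed loses to Blum; Blum loses to Quinn; Park loses to Quinn). The majority relation contains the cycle Quinn beats Blum beats Ahmed beats Quinn, so there is no Condorcet winner.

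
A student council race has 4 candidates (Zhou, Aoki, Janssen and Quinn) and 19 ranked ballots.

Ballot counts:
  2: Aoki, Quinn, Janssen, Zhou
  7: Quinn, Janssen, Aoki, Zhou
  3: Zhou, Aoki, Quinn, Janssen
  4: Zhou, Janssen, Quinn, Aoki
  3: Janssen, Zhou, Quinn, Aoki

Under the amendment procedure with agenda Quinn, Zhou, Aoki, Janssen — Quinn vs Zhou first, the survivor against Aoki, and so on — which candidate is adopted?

Round 1: Quinn vs Zhou — 9–10, Zhou advances.
Round 2: Zhou vs Aoki — 10–9, Zhou advances.
Round 3: Zhou vs Janssen — 7–12, Janssen advances.
The agenda winner is Janssen.

Janssen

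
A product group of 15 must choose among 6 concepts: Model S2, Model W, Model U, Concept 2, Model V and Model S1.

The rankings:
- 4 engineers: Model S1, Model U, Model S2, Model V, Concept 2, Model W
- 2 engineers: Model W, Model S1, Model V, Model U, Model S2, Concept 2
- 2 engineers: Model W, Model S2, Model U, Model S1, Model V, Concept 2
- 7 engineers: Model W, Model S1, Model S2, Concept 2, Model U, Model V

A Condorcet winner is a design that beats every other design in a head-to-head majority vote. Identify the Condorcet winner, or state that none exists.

Model W

Head-to-head results (15 engineers):
Model S2 vs Model W: Model W wins 11–4.
Model S2 vs Model U: 9 to 6, Model S2.
Model S2 vs Concept 2: Model S2 preferred on 4+2+2+7 = 15 ballots; Model S2 wins 15–0.
Model S2 vs Model V: 4+2+7 = 13 for Model S2, 2 for Model V — Model S2 by 13–2.
Model S2 vs Model S1: 2 for Model S2, 13 for Model S1 — Model S1 by 13–2.
Model W vs Model U: Model W, 11–4.
Model W vs Concept 2: Model W preferred on 2+2+7 = 11 ballots; Model W wins 11–4.
Model W–Model V: Model W 11–4.
Model W vs Model S1: 11 to 4, Model W.
Model U vs Concept 2: 8 to 7, Model U.
Model U vs Model V: 13 to 2, Model U.
Model U–Model S1: Model S1 13–2.
Concept 2 vs Model V: 7 to 8, Model V.
Concept 2 vs Model S1: Concept 2 preferred on 0 ballots; Model S1 wins 15–0.
Model V vs Model S1: Model S1, 15–0.
Model W wins every pairwise contest, so Model W is the Condorcet winner.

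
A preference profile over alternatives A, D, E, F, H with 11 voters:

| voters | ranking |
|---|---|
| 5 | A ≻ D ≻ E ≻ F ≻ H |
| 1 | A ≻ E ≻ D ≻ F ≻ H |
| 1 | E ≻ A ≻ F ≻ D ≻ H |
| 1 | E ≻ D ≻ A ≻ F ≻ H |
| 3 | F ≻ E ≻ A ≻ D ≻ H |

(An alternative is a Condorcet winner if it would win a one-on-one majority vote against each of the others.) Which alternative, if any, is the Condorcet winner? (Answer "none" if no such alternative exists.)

Pairwise majorities:
A vs D: A, 10–1.
A vs E: A is ranked higher on 5+1 = 6 ballots, E on 5. A wins 6–5.
A vs F: A wins 8–3.
A vs H: 5+1+1+1+3 = 11 for A, 0 for H — A by 11–0.
D vs E: D preferred on 5 ballots; E wins 6–5.
D–F: D 7–4.
D–H: D 11–0.
E vs F: 5+1+1+1 = 8 for E, 3 for F — E by 8–3.
E vs H: E preferred on 5+1+1+1+3 = 11 ballots; E wins 11–0.
F vs H: F is ranked higher on 5+1+1+1+3 = 11 ballots, H on 0. F wins 11–0.
A wins every pairwise contest, so A is the Condorcet winner.

A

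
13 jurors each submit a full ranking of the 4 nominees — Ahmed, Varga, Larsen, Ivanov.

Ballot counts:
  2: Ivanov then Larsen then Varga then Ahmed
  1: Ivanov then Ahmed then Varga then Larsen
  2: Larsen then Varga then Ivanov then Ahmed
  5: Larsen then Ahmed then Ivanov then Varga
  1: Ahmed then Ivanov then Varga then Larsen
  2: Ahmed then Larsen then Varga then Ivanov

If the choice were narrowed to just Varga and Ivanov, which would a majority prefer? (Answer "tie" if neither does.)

Ivanov

Ballots ranking Varga above Ivanov: 2 + 2 = 4.
Ballots ranking Ivanov above Varga: 13 − 4 = 9.
Ivanov wins the head-to-head 9–4.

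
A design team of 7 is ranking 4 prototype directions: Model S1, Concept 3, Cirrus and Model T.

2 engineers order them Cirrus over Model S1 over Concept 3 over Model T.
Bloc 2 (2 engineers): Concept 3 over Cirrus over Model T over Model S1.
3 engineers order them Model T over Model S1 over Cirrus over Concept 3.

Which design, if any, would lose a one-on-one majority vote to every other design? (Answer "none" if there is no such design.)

Head-to-head results (7 engineers):
Model S1–Concept 3: Model S1 5–2.
Model S1 vs Cirrus: Cirrus, 4–3.
Model S1–Model T: Model T 5–2.
Concept 3 vs Cirrus: Cirrus wins 5–2.
Concept 3–Model T: Concept 3 4–3.
Cirrus–Model T: Cirrus 4–3.
Each design has at least one pairwise win (Model S1 beats Concept 3; Concept 3 beats Model T; Cirrus beats Model S1; Model T beats Model S1) — no Condorcet loser.

none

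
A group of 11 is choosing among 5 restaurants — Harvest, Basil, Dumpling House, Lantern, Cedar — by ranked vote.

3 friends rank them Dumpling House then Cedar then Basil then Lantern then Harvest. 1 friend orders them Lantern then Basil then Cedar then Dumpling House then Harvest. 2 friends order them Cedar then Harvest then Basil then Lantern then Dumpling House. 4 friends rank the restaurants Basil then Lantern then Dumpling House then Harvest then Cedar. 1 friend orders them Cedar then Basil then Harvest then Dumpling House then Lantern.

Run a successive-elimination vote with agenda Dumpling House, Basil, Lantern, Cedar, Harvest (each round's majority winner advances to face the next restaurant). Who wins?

Cedar

Round 1: Dumpling House vs Basil — 3–8, Basil advances.
Round 2: Basil vs Lantern — 10–1, Basil advances.
Round 3: Basil vs Cedar — 5–6, Cedar advances.
Round 4: Cedar vs Harvest — 7–4, Cedar advances.
Cedar survives the agenda.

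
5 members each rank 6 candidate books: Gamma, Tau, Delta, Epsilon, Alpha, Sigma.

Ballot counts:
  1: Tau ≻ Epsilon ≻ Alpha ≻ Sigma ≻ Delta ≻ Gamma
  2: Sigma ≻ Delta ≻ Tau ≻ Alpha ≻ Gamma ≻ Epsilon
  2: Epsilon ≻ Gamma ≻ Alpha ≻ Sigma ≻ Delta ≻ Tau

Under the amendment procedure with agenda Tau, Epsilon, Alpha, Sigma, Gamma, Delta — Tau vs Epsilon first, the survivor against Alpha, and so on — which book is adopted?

Sigma

Round 1: Tau vs Epsilon — 3–2, Tau advances.
Round 2: Tau vs Alpha — 3–2, Tau advances.
Round 3: Tau vs Sigma — 1–4, Sigma advances.
Round 4: Sigma vs Gamma — 3–2, Sigma advances.
Round 5: Sigma vs Delta — 5–0, Sigma advances.
The agenda winner is Sigma.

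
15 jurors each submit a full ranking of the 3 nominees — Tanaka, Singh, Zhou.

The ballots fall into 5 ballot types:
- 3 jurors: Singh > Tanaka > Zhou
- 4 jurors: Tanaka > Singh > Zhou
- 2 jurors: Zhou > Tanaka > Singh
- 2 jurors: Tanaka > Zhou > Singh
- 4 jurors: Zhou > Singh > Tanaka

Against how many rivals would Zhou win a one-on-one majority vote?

Zhou against each rival (15 jurors):
Zhou vs Tanaka: Tanaka wins 9–6.
Zhou–Singh: Zhou 8–7.
Zhou beats Singh; loses to Tanaka — 1 pairwise win.

1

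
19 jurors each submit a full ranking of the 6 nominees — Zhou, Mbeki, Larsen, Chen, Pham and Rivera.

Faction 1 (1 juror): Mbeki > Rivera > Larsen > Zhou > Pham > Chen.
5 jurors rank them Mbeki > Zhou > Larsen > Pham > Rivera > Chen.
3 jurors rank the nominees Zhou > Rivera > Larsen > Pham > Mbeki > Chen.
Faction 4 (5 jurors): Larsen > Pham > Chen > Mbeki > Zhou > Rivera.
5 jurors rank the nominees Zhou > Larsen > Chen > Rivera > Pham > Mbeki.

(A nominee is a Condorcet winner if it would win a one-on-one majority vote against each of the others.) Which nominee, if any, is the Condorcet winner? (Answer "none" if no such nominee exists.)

Check each pair by majority over 19 ballots:
Zhou–Mbeki: Mbeki 11–8.
Zhou vs Larsen: Zhou, 13–6.
Zhou vs Chen: Zhou, 14–5.
Zhou vs Pham: 14 to 5, Zhou.
Zhou–Rivera: Zhou 18–1.
Mbeki vs Larsen: Mbeki preferred on 1+5 = 6 ballots; Larsen wins 13–6.
Mbeki vs Chen: 1+5+3 = 9 for Mbeki, 10 for Chen — Chen by 10–9.
Mbeki–Pham: Pham 13–6.
Mbeki vs Rivera: Mbeki, 11–8.
Larsen vs Chen: Larsen is ranked higher on 1+5+3+5+5 = 19 ballots, Chen on 0. Larsen wins 19–0.
Larsen vs Pham: Larsen, 19–0.
Larsen vs Rivera: 5+5+5 = 15 for Larsen, 4 for Rivera — Larsen by 15–4.
Chen vs Pham: Chen preferred on 5 ballots; Pham wins 14–5.
Chen vs Rivera: Chen, 10–9.
Pham vs Rivera: Pham preferred on 5+5 = 10 ballots; Pham wins 10–9.
Each nominee drops at least one matchup (Zhou loses to Mbeki; Mbeki loses to Larsen; Larsen loses to Zhou; Chen loses to Zhou; Pham loses to Zhou; Rivera loses to Zhou); the cycle Zhou > Larsen > Mbeki > Zhou rules out a Condorcet winner.

none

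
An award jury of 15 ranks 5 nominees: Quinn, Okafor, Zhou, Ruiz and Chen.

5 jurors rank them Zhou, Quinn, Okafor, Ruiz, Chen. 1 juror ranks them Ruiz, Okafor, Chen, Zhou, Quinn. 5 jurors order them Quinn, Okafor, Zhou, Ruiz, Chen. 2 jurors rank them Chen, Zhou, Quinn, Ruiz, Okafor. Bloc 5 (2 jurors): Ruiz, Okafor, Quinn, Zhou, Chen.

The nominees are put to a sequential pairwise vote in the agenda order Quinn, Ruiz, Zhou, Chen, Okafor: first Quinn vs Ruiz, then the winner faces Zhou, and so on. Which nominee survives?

Okafor

Round 1: Quinn vs Ruiz — 12–3, Quinn advances.
Round 2: Quinn vs Zhou — 7–8, Zhou advances.
Round 3: Zhou vs Chen — 12–3, Zhou advances.
Round 4: Zhou vs Okafor — 7–8, Okafor advances.
The agenda winner is Okafor.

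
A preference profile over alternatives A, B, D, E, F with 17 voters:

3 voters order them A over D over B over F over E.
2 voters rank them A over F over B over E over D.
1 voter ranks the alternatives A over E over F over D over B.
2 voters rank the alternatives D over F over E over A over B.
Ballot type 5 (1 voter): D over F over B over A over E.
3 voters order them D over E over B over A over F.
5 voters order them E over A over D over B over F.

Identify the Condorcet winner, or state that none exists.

none

Head-to-head results (17 voters):
A–B: A 13–4.
A vs D: A wins 11–6.
A vs E: E wins 10–7.
A vs F: A wins 14–3.
B–D: D 15–2.
B vs E: E wins 11–6.
B vs F: B wins 11–6.
D vs E: D, 9–8.
D vs F: D, 14–3.
E vs F: E, 9–8.
Every alternative loses at least once (A loses to E; B loses to A; D loses to A; E loses to D; F loses to A). The majority relation contains the cycle A beats D beats E beats A, so there is no Condorcet winner.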